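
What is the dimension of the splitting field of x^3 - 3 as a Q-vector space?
[K:Q] = 6

x^3 - 3 has one real root r = 3^(1/3) and two complex roots r*zeta_3, r*zeta_3^2 where zeta_3 = e^(2*pi*i/3). The splitting field is Q(r, zeta_3). [Q(r):Q] = 3 and [Q(zeta_3):Q] = 2 with gcd = 1, so [Q(r, zeta_3):Q] = 3 * 2 = 6.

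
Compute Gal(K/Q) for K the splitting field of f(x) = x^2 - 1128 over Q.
Gal(K/Q) = Z/2Z (cyclic of order 2)

x^2 - 1128 is irreducible over Q since 1128 is not a rational square. The splitting field Q(sqrt(1128)) has degree 2 over Q, and its unique nontrivial automorphism is sqrt(1128) ↦ -sqrt(1128). Hence Gal(Q(sqrt(1128))/Q) = Z/2Z.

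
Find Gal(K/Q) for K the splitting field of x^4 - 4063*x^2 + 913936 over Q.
Gal(K/Q) = Z/2Z (cyclic of order 2)

f factors as (x^2 - 239)(x^2 - 3824), so the splitting field is K = Q(sqrt(239), sqrt(3824)). The squarefree part of 239 is 239 and the squarefree part of 3824 is also 239, so sqrt(239) and sqrt(3824) are both rational multiples of sqrt(239). Hence Q(sqrt(239)) = Q(sqrt(3824)) = Q(sqrt(239)), and the splitting field collapses to a single degree-2 extension with Galois group Z/2Z.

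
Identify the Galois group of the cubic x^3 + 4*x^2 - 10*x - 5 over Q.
Gal(K/Q) = S_3 (symmetric group of order 6)

Compute the discriminant of x^3 + (4)*x^2 + (-10)*x + (-5): Δ = 9805. Since Δ is not a rational square, the Galois group is not contained in A_3; it must be the full S_3 (irreducibility of the cubic rules out anything smaller).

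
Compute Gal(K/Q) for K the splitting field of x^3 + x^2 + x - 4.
Gal(K/Q) = S_3 (symmetric group of order 6)

Compute the discriminant of x^3 + (1)*x^2 + (1)*x + (-4): Δ = -491. Since Δ is not a rational square, the Galois group is not contained in A_3; it must be the full S_3 (irreducibility of the cubic rules out anything smaller).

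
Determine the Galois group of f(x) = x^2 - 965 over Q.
Gal(K/Q) = Z/2Z (cyclic of order 2)

x^2 - 965 is irreducible over Q since 965 is not a rational square. The splitting field Q(sqrt(965)) has degree 2 over Q, and its unique nontrivial automorphism is sqrt(965) ↦ -sqrt(965). Hence Gal(Q(sqrt(965))/Q) = Z/2Z.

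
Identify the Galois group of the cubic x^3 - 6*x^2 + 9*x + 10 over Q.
Gal(K/Q) = S_3 (symmetric group of order 6)

Compute the discriminant of x^3 + (-6)*x^2 + (9)*x + (10): Δ = -3780. Since Δ is not a rational square, the Galois group is not contained in A_3; it must be the full S_3 (irreducibility of the cubic rules out anything smaller).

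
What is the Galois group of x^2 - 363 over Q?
Gal(K/Q) = Z/2Z (cyclic of order 2)

x^2 - 363 is irreducible over Q since 363 is not a rational square. The splitting field Q(sqrt(363)) has degree 2 over Q, and its unique nontrivial automorphism is sqrt(363) ↦ -sqrt(363). Hence Gal(Q(sqrt(363))/Q) = Z/2Z.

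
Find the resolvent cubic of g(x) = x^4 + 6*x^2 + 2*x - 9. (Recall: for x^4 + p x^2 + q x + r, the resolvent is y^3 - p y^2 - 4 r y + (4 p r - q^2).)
h(y) = y^3 - 6*y^2 + 36*y - 220

Identify coefficients: p = 6, q = 2, r = -9.
Plug into h(y) = y^3 - p y^2 - 4 r y + (4 p r - q^2):
  h(y) = y^3 - (6) y^2 - 4*(-9) y + (4*(6)*(-9) - (2)^2)
       = y^3 + (-6) y^2 + (36) y + (-220).
Simplifying: h(y) = y^3 - 6*y^2 + 36*y - 220.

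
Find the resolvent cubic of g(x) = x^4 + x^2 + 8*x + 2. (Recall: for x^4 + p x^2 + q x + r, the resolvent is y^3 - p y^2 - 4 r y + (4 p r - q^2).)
h(y) = y^3 - y^2 - 8*y - 56

Identify coefficients: p = 1, q = 8, r = 2.
Plug into h(y) = y^3 - p y^2 - 4 r y + (4 p r - q^2):
  h(y) = y^3 - (1) y^2 - 4*(2) y + (4*(1)*(2) - (8)^2)
       = y^3 + (-1) y^2 + (-8) y + (-56).
Simplifying: h(y) = y^3 - y^2 - 8*y - 56.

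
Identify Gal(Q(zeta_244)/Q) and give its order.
|Gal(Q(zeta_244)/Q)| = phi(244) = 120; group ≅ (Z/244Z)^* ≅ Z/2Z × Z/60Z

The n-th cyclotomic polynomial Φ_244(x) is the minimal polynomial of zeta_244 over Q and has degree phi(244) = 120. So Q(zeta_244) is a degree-120 Galois extension with Galois group (Z/244Z)^*. By CRT, (Z/244Z)^* ≅ (Z/4Z)^* × (Z/61Z)^*. Each prime-power unit group is (Z/4Z)^* ≅ Z/2Z; (Z/61Z)^* ≅ Z/60Z. Hence Gal(Q(zeta_244)/Q) ≅ Z/2Z × Z/60Z.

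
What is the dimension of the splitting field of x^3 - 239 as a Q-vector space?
[K:Q] = 6

x^3 - 239 has one real root r = 239^(1/3) and two complex roots r*zeta_3, r*zeta_3^2 where zeta_3 = e^(2*pi*i/3). The splitting field is Q(r, zeta_3). [Q(r):Q] = 3 and [Q(zeta_3):Q] = 2 with gcd = 1, so [Q(r, zeta_3):Q] = 3 * 2 = 6.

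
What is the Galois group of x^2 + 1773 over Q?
Gal(K/Q) = Z/2Z (cyclic of order 2)

x^2 + 1773 is irreducible over Q since -1773 is not a rational square. The splitting field Q(sqrt(-1773)) has degree 2 over Q, and its unique nontrivial automorphism is sqrt(-1773) ↦ -sqrt(-1773). Hence Gal(Q(sqrt(-1773))/Q) = Z/2Z.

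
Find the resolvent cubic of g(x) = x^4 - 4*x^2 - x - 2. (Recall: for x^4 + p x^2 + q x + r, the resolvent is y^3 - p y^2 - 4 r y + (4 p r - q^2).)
h(y) = y^3 + 4*y^2 + 8*y + 31

Identify coefficients: p = -4, q = -1, r = -2.
Plug into h(y) = y^3 - p y^2 - 4 r y + (4 p r - q^2):
  h(y) = y^3 - (-4) y^2 - 4*(-2) y + (4*(-4)*(-2) - (-1)^2)
       = y^3 + (4) y^2 + (8) y + (31).
Simplifying: h(y) = y^3 + 4*y^2 + 8*y + 31.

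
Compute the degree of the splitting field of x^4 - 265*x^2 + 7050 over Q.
[K:Q] = 4

f factors as (x^2 - 30)(x^2 - 235); the splitting field is K = Q(sqrt(30), sqrt(235)). Since 30, 235, and 7050 are all non-squares in Q, the three subfields Q(sqrt(30)), Q(sqrt(235)), Q(sqrt(7050)) are distinct degree-2 extensions, so [K:Q] = 4 (Klein four Galois group).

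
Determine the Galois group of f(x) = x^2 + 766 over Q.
Gal(K/Q) = Z/2Z (cyclic of order 2)

x^2 + 766 is irreducible over Q since -766 is not a rational square. The splitting field Q(sqrt(-766)) has degree 2 over Q, and its unique nontrivial automorphism is sqrt(-766) ↦ -sqrt(-766). Hence Gal(Q(sqrt(-766))/Q) = Z/2Z.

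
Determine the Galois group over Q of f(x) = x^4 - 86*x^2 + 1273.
Gal(K/Q) = V_4 (Klein four-group, Z/2Z × Z/2Z)

f factors as (x^2 - 19)(x^2 - 67), so the splitting field is K = Q(sqrt(19), sqrt(67)). The elements 19, 67, 1273 are all non-squares in Q, so sqrt(19) and sqrt(67) generate independent quadratic extensions. Thus [K:Q] = 4 and Gal(K/Q) is generated by the two order-2 automorphisms sqrt(19) ↦ -sqrt(19) and sqrt(67) ↦ -sqrt(67), giving V_4.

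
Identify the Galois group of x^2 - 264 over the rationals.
Gal(K/Q) = Z/2Z (cyclic of order 2)

x^2 - 264 is irreducible over Q since 264 is not a rational square. The splitting field Q(sqrt(264)) has degree 2 over Q, and its unique nontrivial automorphism is sqrt(264) ↦ -sqrt(264). Hence Gal(Q(sqrt(264))/Q) = Z/2Z.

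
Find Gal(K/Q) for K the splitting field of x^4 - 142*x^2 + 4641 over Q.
Gal(K/Q) = V_4 (Klein four-group, Z/2Z × Z/2Z)

f factors as (x^2 - 91)(x^2 - 51), so the splitting field is K = Q(sqrt(91), sqrt(51)). The elements 91, 51, 4641 are all non-squares in Q, so sqrt(91) and sqrt(51) generate independent quadratic extensions. Thus [K:Q] = 4 and Gal(K/Q) is generated by the two order-2 automorphisms sqrt(91) ↦ -sqrt(91) and sqrt(51) ↦ -sqrt(51), giving V_4.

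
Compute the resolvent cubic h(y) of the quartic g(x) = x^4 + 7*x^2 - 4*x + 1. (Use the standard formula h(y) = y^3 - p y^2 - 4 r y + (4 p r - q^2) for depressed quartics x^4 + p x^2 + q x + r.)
h(y) = y^3 - 7*y^2 - 4*y + 12

Identify coefficients: p = 7, q = -4, r = 1.
Plug into h(y) = y^3 - p y^2 - 4 r y + (4 p r - q^2):
  h(y) = y^3 - (7) y^2 - 4*(1) y + (4*(7)*(1) - (-4)^2)
       = y^3 + (-7) y^2 + (-4) y + (12).
Simplifying: h(y) = y^3 - 7*y^2 - 4*y + 12.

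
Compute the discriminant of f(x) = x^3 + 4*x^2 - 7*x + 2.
Δ = 528

For x^3 + a x^2 + b x + c the discriminant is Δ = 18 a b c - 4 a^3 c + a^2 b^2 - 4 b^3 - 27 c^2.
Plug a = 4, b = -7, c = 2:
  18*(4)*(-7)*(2) - 4*(4)^3*(2) + (4)^2*(-7)^2 - 4*(-7)^3 - 27*(2)^2
  = -1008 + (-512) + 784 + (1372) + (-108)
  = 528.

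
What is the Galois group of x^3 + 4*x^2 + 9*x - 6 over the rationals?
Gal(K/Q) = S_3 (symmetric group of order 6)

Compute the discriminant of x^3 + (4)*x^2 + (9)*x + (-6): Δ = -4944. Since Δ is not a rational square, the Galois group is not contained in A_3; it must be the full S_3 (irreducibility of the cubic rules out anything smaller).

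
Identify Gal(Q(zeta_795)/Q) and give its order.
|Gal(Q(zeta_795)/Q)| = phi(795) = 416; group ≅ (Z/795Z)^* ≅ Z/2Z × Z/4Z × Z/52Z

The n-th cyclotomic polynomial Φ_795(x) is the minimal polynomial of zeta_795 over Q and has degree phi(795) = 416. So Q(zeta_795) is a degree-416 Galois extension with Galois group (Z/795Z)^*. By CRT, (Z/795Z)^* ≅ (Z/3Z)^* × (Z/5Z)^* × (Z/53Z)^*. Each prime-power unit group is (Z/3Z)^* ≅ Z/2Z; (Z/5Z)^* ≅ Z/4Z; (Z/53Z)^* ≅ Z/52Z. Hence Gal(Q(zeta_795)/Q) ≅ Z/2Z × Z/4Z × Z/52Z.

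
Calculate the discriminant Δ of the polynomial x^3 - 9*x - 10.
Δ = 216

For a depressed cubic x^3 + p x + q the discriminant is Δ = -4 p^3 - 27 q^2 = -4*(-9)^3 - 27*(-10)^2 = 2916 - 2700 = 216.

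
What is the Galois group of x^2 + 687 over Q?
Gal(K/Q) = Z/2Z (cyclic of order 2)

x^2 + 687 is irreducible over Q since -687 is not a rational square. The splitting field Q(sqrt(-687)) has degree 2 over Q, and its unique nontrivial automorphism is sqrt(-687) ↦ -sqrt(-687). Hence Gal(Q(sqrt(-687))/Q) = Z/2Z.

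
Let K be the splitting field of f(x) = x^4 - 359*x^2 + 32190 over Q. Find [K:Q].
[K:Q] = 4

f factors as (x^2 - 185)(x^2 - 174); the splitting field is K = Q(sqrt(185), sqrt(174)). Since 185, 174, and 32190 are all non-squares in Q, the three subfields Q(sqrt(185)), Q(sqrt(174)), Q(sqrt(32190)) are distinct degree-2 extensions, so [K:Q] = 4 (Klein four Galois group).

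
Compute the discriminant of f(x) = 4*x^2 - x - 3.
Δ = 49

For a quadratic a x^2 + b x + c the discriminant is Δ = b^2 - 4ac = (-1)^2 - 4*(4)*(-3) = 1 - (-48) = 49.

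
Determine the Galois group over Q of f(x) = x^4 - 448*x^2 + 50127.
Gal(K/Q) = V_4 (Klein four-group, Z/2Z × Z/2Z)

f factors as (x^2 - 231)(x^2 - 217), so the splitting field is K = Q(sqrt(231), sqrt(217)). The elements 231, 217, 50127 are all non-squares in Q, so sqrt(231) and sqrt(217) generate independent quadratic extensions. Thus [K:Q] = 4 and Gal(K/Q) is generated by the two order-2 automorphisms sqrt(231) ↦ -sqrt(231) and sqrt(217) ↦ -sqrt(217), giving V_4.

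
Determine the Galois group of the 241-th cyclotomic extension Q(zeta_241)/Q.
|Gal(Q(zeta_241)/Q)| = phi(241) = 240; group ≅ (Z/241Z)^* ≅ Z/240Z

The n-th cyclotomic polynomial Φ_241(x) is the minimal polynomial of zeta_241 over Q and has degree phi(241) = 240. So Q(zeta_241) is a degree-240 Galois extension with Galois group (Z/241Z)^*. (Z/241Z)^* is cyclic since 241 is an odd prime power (or 4). Hence Gal(Q(zeta_241)/Q) ≅ Z/240Z.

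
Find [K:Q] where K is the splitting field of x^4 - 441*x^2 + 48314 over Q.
[K:Q] = 4

f factors as (x^2 - 238)(x^2 - 203); the splitting field is K = Q(sqrt(238), sqrt(203)). Since 238, 203, and 48314 are all non-squares in Q, the three subfields Q(sqrt(238)), Q(sqrt(203)), Q(sqrt(48314)) are distinct degree-2 extensions, so [K:Q] = 4 (Klein four Galois group).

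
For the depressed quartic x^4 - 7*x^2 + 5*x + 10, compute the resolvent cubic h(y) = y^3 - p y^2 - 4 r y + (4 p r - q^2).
h(y) = y^3 + 7*y^2 - 40*y - 305

Identify coefficients: p = -7, q = 5, r = 10.
Plug into h(y) = y^3 - p y^2 - 4 r y + (4 p r - q^2):
  h(y) = y^3 - (-7) y^2 - 4*(10) y + (4*(-7)*(10) - (5)^2)
       = y^3 + (7) y^2 + (-40) y + (-305).
Simplifying: h(y) = y^3 + 7*y^2 - 40*y - 305.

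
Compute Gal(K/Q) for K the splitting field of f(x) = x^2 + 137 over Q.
Gal(K/Q) = Z/2Z (cyclic of order 2)

x^2 + 137 is irreducible over Q since -137 is not a rational square. The splitting field Q(sqrt(-137)) has degree 2 over Q, and its unique nontrivial automorphism is sqrt(-137) ↦ -sqrt(-137). Hence Gal(Q(sqrt(-137))/Q) = Z/2Z.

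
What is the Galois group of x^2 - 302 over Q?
Gal(K/Q) = Z/2Z (cyclic of order 2)

x^2 - 302 is irreducible over Q since 302 is not a rational square. The splitting field Q(sqrt(302)) has degree 2 over Q, and its unique nontrivial automorphism is sqrt(302) ↦ -sqrt(302). Hence Gal(Q(sqrt(302))/Q) = Z/2Z.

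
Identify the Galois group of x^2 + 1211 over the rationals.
Gal(K/Q) = Z/2Z (cyclic of order 2)

x^2 + 1211 is irreducible over Q since -1211 is not a rational square. The splitting field Q(sqrt(-1211)) has degree 2 over Q, and its unique nontrivial automorphism is sqrt(-1211) ↦ -sqrt(-1211). Hence Gal(Q(sqrt(-1211))/Q) = Z/2Z.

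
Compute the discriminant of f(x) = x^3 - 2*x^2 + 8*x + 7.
Δ = -4907

For x^3 + a x^2 + b x + c the discriminant is Δ = 18 a b c - 4 a^3 c + a^2 b^2 - 4 b^3 - 27 c^2.
Plug a = -2, b = 8, c = 7:
  18*(-2)*(8)*(7) - 4*(-2)^3*(7) + (-2)^2*(8)^2 - 4*(8)^3 - 27*(7)^2
  = -2016 + (224) + 256 + (-2048) + (-1323)
  = -4907.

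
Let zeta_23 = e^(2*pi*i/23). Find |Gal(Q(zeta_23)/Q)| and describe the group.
|Gal(Q(zeta_23)/Q)| = phi(23) = 22; group ≅ (Z/23Z)^* ≅ Z/22Z

The n-th cyclotomic polynomial Φ_23(x) is the minimal polynomial of zeta_23 over Q and has degree phi(23) = 22. So Q(zeta_23) is a degree-22 Galois extension with Galois group (Z/23Z)^*. (Z/23Z)^* is cyclic since 23 is an odd prime power (or 4). Hence Gal(Q(zeta_23)/Q) ≅ Z/22Z.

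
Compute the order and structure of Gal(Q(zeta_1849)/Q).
|Gal(Q(zeta_1849)/Q)| = phi(1849) = 1806; group ≅ (Z/1849Z)^* ≅ Z/1806Z

The n-th cyclotomic polynomial Φ_1849(x) is the minimal polynomial of zeta_1849 over Q and has degree phi(1849) = 1806. So Q(zeta_1849) is a degree-1806 Galois extension with Galois group (Z/1849Z)^*. (Z/1849Z)^* is cyclic since 1849 is an odd prime power (or 4). Hence Gal(Q(zeta_1849)/Q) ≅ Z/1806Z.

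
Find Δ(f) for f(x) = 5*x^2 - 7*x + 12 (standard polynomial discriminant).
Δ = -191

For a quadratic a x^2 + b x + c the discriminant is Δ = b^2 - 4ac = (-7)^2 - 4*(5)*(12) = 49 - (240) = -191.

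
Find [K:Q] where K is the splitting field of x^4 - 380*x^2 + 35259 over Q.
[K:Q] = 4

f factors as (x^2 - 161)(x^2 - 219); the splitting field is K = Q(sqrt(161), sqrt(219)). Since 161, 219, and 35259 are all non-squares in Q, the three subfields Q(sqrt(161)), Q(sqrt(219)), Q(sqrt(35259)) are distinct degree-2 extensions, so [K:Q] = 4 (Klein four Galois group).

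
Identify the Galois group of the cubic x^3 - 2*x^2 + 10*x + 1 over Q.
Gal(K/Q) = S_3 (symmetric group of order 6)

Compute the discriminant of x^3 + (-2)*x^2 + (10)*x + (1): Δ = -3955. Since Δ is not a rational square, the Galois group is not contained in A_3; it must be the full S_3 (irreducibility of the cubic rules out anything smaller).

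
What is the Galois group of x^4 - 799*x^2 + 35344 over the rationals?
Gal(K/Q) = Z/2Z (cyclic of order 2)

f factors as (x^2 - 752)(x^2 - 47), so the splitting field is K = Q(sqrt(752), sqrt(47)). The squarefree part of 752 is 47 and the squarefree part of 47 is also 47, so sqrt(752) and sqrt(47) are both rational multiples of sqrt(47). Hence Q(sqrt(752)) = Q(sqrt(47)) = Q(sqrt(47)), and the splitting field collapses to a single degree-2 extension with Galois group Z/2Z.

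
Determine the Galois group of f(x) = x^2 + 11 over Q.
Gal(K/Q) = Z/2Z (cyclic of order 2)

x^2 + 11 is irreducible over Q since -11 is not a rational square. The splitting field Q(sqrt(-11)) has degree 2 over Q, and its unique nontrivial automorphism is sqrt(-11) ↦ -sqrt(-11). Hence Gal(Q(sqrt(-11))/Q) = Z/2Z.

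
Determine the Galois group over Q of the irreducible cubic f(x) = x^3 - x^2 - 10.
Gal(K/Q) = S_3 (symmetric group of order 6)

Compute the discriminant of x^3 + (-1)*x^2 + (0)*x + (-10): Δ = -2740. Since Δ is not a rational square, the Galois group is not contained in A_3; it must be the full S_3 (irreducibility of the cubic rules out anything smaller).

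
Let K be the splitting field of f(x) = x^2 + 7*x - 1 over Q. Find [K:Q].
[K:Q] = 2

The discriminant of x^2 + (7)*x + (-1) is b^2 - 4c = 49 - (-4) = 53. Since 53 is not a perfect square in Q, the polynomial is irreducible over Q. Its two roots generate a degree-2 extension, so [K:Q] = 2.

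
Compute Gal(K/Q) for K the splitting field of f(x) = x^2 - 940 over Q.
Gal(K/Q) = Z/2Z (cyclic of order 2)

x^2 - 940 is irreducible over Q since 940 is not a rational square. The splitting field Q(sqrt(940)) has degree 2 over Q, and its unique nontrivial automorphism is sqrt(940) ↦ -sqrt(940). Hence Gal(Q(sqrt(940))/Q) = Z/2Z.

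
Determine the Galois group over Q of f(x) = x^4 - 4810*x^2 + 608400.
Gal(K/Q) = Z/2Z (cyclic of order 2)

f factors as (x^2 - 4680)(x^2 - 130), so the splitting field is K = Q(sqrt(4680), sqrt(130)). The squarefree part of 4680 is 130 and the squarefree part of 130 is also 130, so sqrt(4680) and sqrt(130) are both rational multiples of sqrt(130). Hence Q(sqrt(4680)) = Q(sqrt(130)) = Q(sqrt(130)), and the splitting field collapses to a single degree-2 extension with Galois group Z/2Z.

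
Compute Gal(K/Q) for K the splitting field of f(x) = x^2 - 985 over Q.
Gal(K/Q) = Z/2Z (cyclic of order 2)

x^2 - 985 is irreducible over Q since 985 is not a rational square. The splitting field Q(sqrt(985)) has degree 2 over Q, and its unique nontrivial automorphism is sqrt(985) ↦ -sqrt(985). Hence Gal(Q(sqrt(985))/Q) = Z/2Z.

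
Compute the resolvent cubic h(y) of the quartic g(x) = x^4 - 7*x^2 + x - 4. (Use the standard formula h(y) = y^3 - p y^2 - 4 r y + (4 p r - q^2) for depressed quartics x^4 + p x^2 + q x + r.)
h(y) = y^3 + 7*y^2 + 16*y + 111

Identify coefficients: p = -7, q = 1, r = -4.
Plug into h(y) = y^3 - p y^2 - 4 r y + (4 p r - q^2):
  h(y) = y^3 - (-7) y^2 - 4*(-4) y + (4*(-7)*(-4) - (1)^2)
       = y^3 + (7) y^2 + (16) y + (111).
Simplifying: h(y) = y^3 + 7*y^2 + 16*y + 111.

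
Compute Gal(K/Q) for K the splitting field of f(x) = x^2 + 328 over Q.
Gal(K/Q) = Z/2Z (cyclic of order 2)

x^2 + 328 is irreducible over Q since -328 is not a rational square. The splitting field Q(sqrt(-328)) has degree 2 over Q, and its unique nontrivial automorphism is sqrt(-328) ↦ -sqrt(-328). Hence Gal(Q(sqrt(-328))/Q) = Z/2Z.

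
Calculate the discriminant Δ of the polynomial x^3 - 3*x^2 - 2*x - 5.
Δ = -1687

For x^3 + a x^2 + b x + c the discriminant is Δ = 18 a b c - 4 a^3 c + a^2 b^2 - 4 b^3 - 27 c^2.
Plug a = -3, b = -2, c = -5:
  18*(-3)*(-2)*(-5) - 4*(-3)^3*(-5) + (-3)^2*(-2)^2 - 4*(-2)^3 - 27*(-5)^2
  = -540 + (-540) + 36 + (32) + (-675)
  = -1687.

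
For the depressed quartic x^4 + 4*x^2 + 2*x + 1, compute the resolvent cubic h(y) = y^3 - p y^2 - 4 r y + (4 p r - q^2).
h(y) = y^3 - 4*y^2 - 4*y + 12

Identify coefficients: p = 4, q = 2, r = 1.
Plug into h(y) = y^3 - p y^2 - 4 r y + (4 p r - q^2):
  h(y) = y^3 - (4) y^2 - 4*(1) y + (4*(4)*(1) - (2)^2)
       = y^3 + (-4) y^2 + (-4) y + (12).
Simplifying: h(y) = y^3 - 4*y^2 - 4*y + 12.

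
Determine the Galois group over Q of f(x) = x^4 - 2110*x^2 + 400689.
Gal(K/Q) = Z/2Z (cyclic of order 2)

f factors as (x^2 - 1899)(x^2 - 211), so the splitting field is K = Q(sqrt(1899), sqrt(211)). The squarefree part of 1899 is 211 and the squarefree part of 211 is also 211, so sqrt(1899) and sqrt(211) are both rational multiples of sqrt(211). Hence Q(sqrt(1899)) = Q(sqrt(211)) = Q(sqrt(211)), and the splitting field collapses to a single degree-2 extension with Galois group Z/2Z.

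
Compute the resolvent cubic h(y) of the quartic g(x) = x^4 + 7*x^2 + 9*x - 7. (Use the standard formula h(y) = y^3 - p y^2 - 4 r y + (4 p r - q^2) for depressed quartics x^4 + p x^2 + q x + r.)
h(y) = y^3 - 7*y^2 + 28*y - 277

Identify coefficients: p = 7, q = 9, r = -7.
Plug into h(y) = y^3 - p y^2 - 4 r y + (4 p r - q^2):
  h(y) = y^3 - (7) y^2 - 4*(-7) y + (4*(7)*(-7) - (9)^2)
       = y^3 + (-7) y^2 + (28) y + (-277).
Simplifying: h(y) = y^3 - 7*y^2 + 28*y - 277.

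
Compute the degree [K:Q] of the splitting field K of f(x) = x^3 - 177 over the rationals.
[K:Q] = 6

x^3 - 177 has one real root r = 177^(1/3) and two complex roots r*zeta_3, r*zeta_3^2 where zeta_3 = e^(2*pi*i/3). The splitting field is Q(r, zeta_3). [Q(r):Q] = 3 and [Q(zeta_3):Q] = 2 with gcd = 1, so [Q(r, zeta_3):Q] = 3 * 2 = 6.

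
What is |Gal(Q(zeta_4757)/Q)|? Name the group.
|Gal(Q(zeta_4757)/Q)| = phi(4757) = 4620; group ≅ (Z/4757Z)^* ≅ Z/66Z × Z/70Z

The n-th cyclotomic polynomial Φ_4757(x) is the minimal polynomial of zeta_4757 over Q and has degree phi(4757) = 4620. So Q(zeta_4757) is a degree-4620 Galois extension with Galois group (Z/4757Z)^*. By CRT, (Z/4757Z)^* ≅ (Z/67Z)^* × (Z/71Z)^*. Each prime-power unit group is (Z/67Z)^* ≅ Z/66Z; (Z/71Z)^* ≅ Z/70Z. Hence Gal(Q(zeta_4757)/Q) ≅ Z/66Z × Z/70Z.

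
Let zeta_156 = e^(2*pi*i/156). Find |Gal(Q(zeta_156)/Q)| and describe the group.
|Gal(Q(zeta_156)/Q)| = phi(156) = 48; group ≅ (Z/156Z)^* ≅ Z/2Z × Z/2Z × Z/12Z

The n-th cyclotomic polynomial Φ_156(x) is the minimal polynomial of zeta_156 over Q and has degree phi(156) = 48. So Q(zeta_156) is a degree-48 Galois extension with Galois group (Z/156Z)^*. By CRT, (Z/156Z)^* ≅ (Z/4Z)^* × (Z/3Z)^* × (Z/13Z)^*. Each prime-power unit group is (Z/4Z)^* ≅ Z/2Z; (Z/3Z)^* ≅ Z/2Z; (Z/13Z)^* ≅ Z/12Z. Hence Gal(Q(zeta_156)/Q) ≅ Z/2Z × Z/2Z × Z/12Z.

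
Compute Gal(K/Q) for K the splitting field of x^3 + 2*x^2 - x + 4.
Gal(K/Q) = S_3 (symmetric group of order 6)

Compute the discriminant of x^3 + (2)*x^2 + (-1)*x + (4): Δ = -696. Since Δ is not a rational square, the Galois group is not contained in A_3; it must be the full S_3 (irreducibility of the cubic rules out anything smaller).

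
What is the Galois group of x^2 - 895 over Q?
Gal(K/Q) = Z/2Z (cyclic of order 2)

x^2 - 895 is irreducible over Q since 895 is not a rational square. The splitting field Q(sqrt(895)) has degree 2 over Q, and its unique nontrivial automorphism is sqrt(895) ↦ -sqrt(895). Hence Gal(Q(sqrt(895))/Q) = Z/2Z.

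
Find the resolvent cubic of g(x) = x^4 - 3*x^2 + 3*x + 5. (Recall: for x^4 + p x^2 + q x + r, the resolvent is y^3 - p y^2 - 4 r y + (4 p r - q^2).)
h(y) = y^3 + 3*y^2 - 20*y - 69

Identify coefficients: p = -3, q = 3, r = 5.
Plug into h(y) = y^3 - p y^2 - 4 r y + (4 p r - q^2):
  h(y) = y^3 - (-3) y^2 - 4*(5) y + (4*(-3)*(5) - (3)^2)
       = y^3 + (3) y^2 + (-20) y + (-69).
Simplifying: h(y) = y^3 + 3*y^2 - 20*y - 69.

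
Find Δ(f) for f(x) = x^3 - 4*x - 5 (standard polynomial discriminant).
Δ = -419

For x^3 + a x^2 + b x + c the discriminant is Δ = 18 a b c - 4 a^3 c + a^2 b^2 - 4 b^3 - 27 c^2.
Plug a = 0, b = -4, c = -5:
  18*(0)*(-4)*(-5) - 4*(0)^3*(-5) + (0)^2*(-4)^2 - 4*(-4)^3 - 27*(-5)^2
  = 0 + (0) + 0 + (256) + (-675)
  = -419.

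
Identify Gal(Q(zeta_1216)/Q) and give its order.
|Gal(Q(zeta_1216)/Q)| = phi(1216) = 576; group ≅ (Z/1216Z)^* ≅ Z/2Z × Z/16Z × Z/18Z

The n-th cyclotomic polynomial Φ_1216(x) is the minimal polynomial of zeta_1216 over Q and has degree phi(1216) = 576. So Q(zeta_1216) is a degree-576 Galois extension with Galois group (Z/1216Z)^*. By CRT, (Z/1216Z)^* ≅ (Z/64Z)^* × (Z/19Z)^*. Each prime-power unit group is (Z/64Z)^* ≅ Z/2Z × Z/16Z; (Z/19Z)^* ≅ Z/18Z. Hence Gal(Q(zeta_1216)/Q) ≅ Z/2Z × Z/16Z × Z/18Z.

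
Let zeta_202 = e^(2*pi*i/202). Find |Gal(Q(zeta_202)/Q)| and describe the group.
|Gal(Q(zeta_202)/Q)| = phi(202) = 100; group ≅ (Z/202Z)^* ≅ Z/100Z

The n-th cyclotomic polynomial Φ_202(x) is the minimal polynomial of zeta_202 over Q and has degree phi(202) = 100. So Q(zeta_202) is a degree-100 Galois extension with Galois group (Z/202Z)^*. By CRT, (Z/202Z)^* ≅ (Z/2Z)^* × (Z/101Z)^*. Each prime-power unit group is (Z/2Z)^* ≅ trivial group (order 1); (Z/101Z)^* ≅ Z/100Z. Hence Gal(Q(zeta_202)/Q) ≅ Z/100Z.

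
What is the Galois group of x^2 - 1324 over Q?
Gal(K/Q) = Z/2Z (cyclic of order 2)

x^2 - 1324 is irreducible over Q since 1324 is not a rational square. The splitting field Q(sqrt(1324)) has degree 2 over Q, and its unique nontrivial automorphism is sqrt(1324) ↦ -sqrt(1324). Hence Gal(Q(sqrt(1324))/Q) = Z/2Z.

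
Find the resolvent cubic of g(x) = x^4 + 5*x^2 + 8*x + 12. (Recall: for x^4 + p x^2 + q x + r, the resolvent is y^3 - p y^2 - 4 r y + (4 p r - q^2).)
h(y) = y^3 - 5*y^2 - 48*y + 176

Identify coefficients: p = 5, q = 8, r = 12.
Plug into h(y) = y^3 - p y^2 - 4 r y + (4 p r - q^2):
  h(y) = y^3 - (5) y^2 - 4*(12) y + (4*(5)*(12) - (8)^2)
       = y^3 + (-5) y^2 + (-48) y + (176).
Simplifying: h(y) = y^3 - 5*y^2 - 48*y + 176.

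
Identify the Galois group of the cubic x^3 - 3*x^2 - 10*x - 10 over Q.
Gal(K/Q) = S_3 (symmetric group of order 6)

Compute the discriminant of x^3 + (-3)*x^2 + (-10)*x + (-10): Δ = -4280. Since Δ is not a rational square, the Galois group is not contained in A_3; it must be the full S_3 (irreducibility of the cubic rules out anything smaller).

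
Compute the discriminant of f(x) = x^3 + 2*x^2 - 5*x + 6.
Δ = -1644

For x^3 + a x^2 + b x + c the discriminant is Δ = 18 a b c - 4 a^3 c + a^2 b^2 - 4 b^3 - 27 c^2.
Plug a = 2, b = -5, c = 6:
  18*(2)*(-5)*(6) - 4*(2)^3*(6) + (2)^2*(-5)^2 - 4*(-5)^3 - 27*(6)^2
  = -1080 + (-192) + 100 + (500) + (-972)
  = -1644.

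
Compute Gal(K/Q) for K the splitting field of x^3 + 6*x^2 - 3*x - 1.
Gal(K/Q) = S_3 (symmetric group of order 6)

Compute the discriminant of x^3 + (6)*x^2 + (-3)*x + (-1): Δ = 1593. Since Δ is not a rational square, the Galois group is not contained in A_3; it must be the full S_3 (irreducibility of the cubic rules out anything smaller).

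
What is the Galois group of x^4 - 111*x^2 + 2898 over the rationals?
Gal(K/Q) = V_4 (Klein four-group, Z/2Z × Z/2Z)

f factors as (x^2 - 42)(x^2 - 69), so the splitting field is K = Q(sqrt(42), sqrt(69)). The elements 42, 69, 2898 are all non-squares in Q, so sqrt(42) and sqrt(69) generate independent quadratic extensions. Thus [K:Q] = 4 and Gal(K/Q) is generated by the two order-2 automorphisms sqrt(42) ↦ -sqrt(42) and sqrt(69) ↦ -sqrt(69), giving V_4.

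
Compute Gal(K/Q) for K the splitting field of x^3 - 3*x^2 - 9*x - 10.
Gal(K/Q) = S_3 (symmetric group of order 6)

Compute the discriminant of x^3 + (-3)*x^2 + (-9)*x + (-10): Δ = -4995. Since Δ is not a rational square, the Galois group is not contained in A_3; it must be the full S_3 (irreducibility of the cubic rules out anything smaller).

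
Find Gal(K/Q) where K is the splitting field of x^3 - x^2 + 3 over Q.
Gal(K/Q) = S_3 (symmetric group of order 6)

Compute the discriminant of x^3 + (-1)*x^2 + (0)*x + (3): Δ = -231. Since Δ is not a rational square, the Galois group is not contained in A_3; it must be the full S_3 (irreducibility of the cubic rules out anything smaller).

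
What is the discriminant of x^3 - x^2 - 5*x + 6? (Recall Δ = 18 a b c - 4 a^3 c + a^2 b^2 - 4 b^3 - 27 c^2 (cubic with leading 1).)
Δ = 117

For x^3 + a x^2 + b x + c the discriminant is Δ = 18 a b c - 4 a^3 c + a^2 b^2 - 4 b^3 - 27 c^2.
Plug a = -1, b = -5, c = 6:
  18*(-1)*(-5)*(6) - 4*(-1)^3*(6) + (-1)^2*(-5)^2 - 4*(-5)^3 - 27*(6)^2
  = 540 + (24) + 25 + (500) + (-972)
  = 117.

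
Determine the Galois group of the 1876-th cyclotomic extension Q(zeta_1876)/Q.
|Gal(Q(zeta_1876)/Q)| = phi(1876) = 792; group ≅ (Z/1876Z)^* ≅ Z/2Z × Z/6Z × Z/66Z

The n-th cyclotomic polynomial Φ_1876(x) is the minimal polynomial of zeta_1876 over Q and has degree phi(1876) = 792. So Q(zeta_1876) is a degree-792 Galois extension with Galois group (Z/1876Z)^*. By CRT, (Z/1876Z)^* ≅ (Z/4Z)^* × (Z/7Z)^* × (Z/67Z)^*. Each prime-power unit group is (Z/4Z)^* ≅ Z/2Z; (Z/7Z)^* ≅ Z/6Z; (Z/67Z)^* ≅ Z/66Z. Hence Gal(Q(zeta_1876)/Q) ≅ Z/2Z × Z/6Z × Z/66Z.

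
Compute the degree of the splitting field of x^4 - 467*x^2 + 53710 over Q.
[K:Q] = 4

f factors as (x^2 - 262)(x^2 - 205); the splitting field is K = Q(sqrt(262), sqrt(205)). Since 262, 205, and 53710 are all non-squares in Q, the three subfields Q(sqrt(262)), Q(sqrt(205)), Q(sqrt(53710)) are distinct degree-2 extensions, so [K:Q] = 4 (Klein four Galois group).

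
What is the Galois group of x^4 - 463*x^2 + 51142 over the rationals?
Gal(K/Q) = V_4 (Klein four-group, Z/2Z × Z/2Z)

f factors as (x^2 - 182)(x^2 - 281), so the splitting field is K = Q(sqrt(182), sqrt(281)). The elements 182, 281, 51142 are all non-squares in Q, so sqrt(182) and sqrt(281) generate independent quadratic extensions. Thus [K:Q] = 4 and Gal(K/Q) is generated by the two order-2 automorphisms sqrt(182) ↦ -sqrt(182) and sqrt(281) ↦ -sqrt(281), giving V_4.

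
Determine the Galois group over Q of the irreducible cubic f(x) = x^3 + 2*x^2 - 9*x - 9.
Gal(K/Q) = S_3 (symmetric group of order 6)

Compute the discriminant of x^3 + (2)*x^2 + (-9)*x + (-9): Δ = 4257. Since Δ is not a rational square, the Galois group is not contained in A_3; it must be the full S_3 (irreducibility of the cubic rules out anything smaller).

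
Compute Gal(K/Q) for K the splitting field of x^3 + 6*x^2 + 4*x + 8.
Gal(K/Q) = S_3 (symmetric group of order 6)

Compute the discriminant of x^3 + (6)*x^2 + (4)*x + (8): Δ = -4864. Since Δ is not a rational square, the Galois group is not contained in A_3; it must be the full S_3 (irreducibility of the cubic rules out anything smaller).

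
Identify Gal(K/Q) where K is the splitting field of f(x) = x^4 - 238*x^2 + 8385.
Gal(K/Q) = V_4 (Klein four-group, Z/2Z × Z/2Z)

f factors as (x^2 - 195)(x^2 - 43), so the splitting field is K = Q(sqrt(195), sqrt(43)). The elements 195, 43, 8385 are all non-squares in Q, so sqrt(195) and sqrt(43) generate independent quadratic extensions. Thus [K:Q] = 4 and Gal(K/Q) is generated by the two order-2 automorphisms sqrt(195) ↦ -sqrt(195) and sqrt(43) ↦ -sqrt(43), giving V_4.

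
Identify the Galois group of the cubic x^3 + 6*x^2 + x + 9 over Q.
Gal(K/Q) = S_3 (symmetric group of order 6)

Compute the discriminant of x^3 + (6)*x^2 + (1)*x + (9): Δ = -8959. Since Δ is not a rational square, the Galois group is not contained in A_3; it must be the full S_3 (irreducibility of the cubic rules out anything smaller).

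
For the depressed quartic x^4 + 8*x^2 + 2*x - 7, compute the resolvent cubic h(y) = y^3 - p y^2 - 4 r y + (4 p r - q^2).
h(y) = y^3 - 8*y^2 + 28*y - 228

Identify coefficients: p = 8, q = 2, r = -7.
Plug into h(y) = y^3 - p y^2 - 4 r y + (4 p r - q^2):
  h(y) = y^3 - (8) y^2 - 4*(-7) y + (4*(8)*(-7) - (2)^2)
       = y^3 + (-8) y^2 + (28) y + (-228).
Simplifying: h(y) = y^3 - 8*y^2 + 28*y - 228.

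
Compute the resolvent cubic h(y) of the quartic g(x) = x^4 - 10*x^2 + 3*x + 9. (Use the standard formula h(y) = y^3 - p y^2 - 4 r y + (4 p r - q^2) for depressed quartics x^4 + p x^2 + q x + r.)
h(y) = y^3 + 10*y^2 - 36*y - 369

Identify coefficients: p = -10, q = 3, r = 9.
Plug into h(y) = y^3 - p y^2 - 4 r y + (4 p r - q^2):
  h(y) = y^3 - (-10) y^2 - 4*(9) y + (4*(-10)*(9) - (3)^2)
       = y^3 + (10) y^2 + (-36) y + (-369).
Simplifying: h(y) = y^3 + 10*y^2 - 36*y - 369.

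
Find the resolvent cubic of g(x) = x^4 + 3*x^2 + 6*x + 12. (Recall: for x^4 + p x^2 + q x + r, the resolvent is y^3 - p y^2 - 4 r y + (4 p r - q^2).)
h(y) = y^3 - 3*y^2 - 48*y + 108

Identify coefficients: p = 3, q = 6, r = 12.
Plug into h(y) = y^3 - p y^2 - 4 r y + (4 p r - q^2):
  h(y) = y^3 - (3) y^2 - 4*(12) y + (4*(3)*(12) - (6)^2)
       = y^3 + (-3) y^2 + (-48) y + (108).
Simplifying: h(y) = y^3 - 3*y^2 - 48*y + 108.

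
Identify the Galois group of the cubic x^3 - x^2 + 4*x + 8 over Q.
Gal(K/Q) = S_3 (symmetric group of order 6)

Compute the discriminant of x^3 + (-1)*x^2 + (4)*x + (8): Δ = -2512. Since Δ is not a rational square, the Galois group is not contained in A_3; it must be the full S_3 (irreducibility of the cubic rules out anything smaller).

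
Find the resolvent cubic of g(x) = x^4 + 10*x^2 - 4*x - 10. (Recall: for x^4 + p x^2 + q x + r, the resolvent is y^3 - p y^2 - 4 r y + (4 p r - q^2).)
h(y) = y^3 - 10*y^2 + 40*y - 416

Identify coefficients: p = 10, q = -4, r = -10.
Plug into h(y) = y^3 - p y^2 - 4 r y + (4 p r - q^2):
  h(y) = y^3 - (10) y^2 - 4*(-10) y + (4*(10)*(-10) - (-4)^2)
       = y^3 + (-10) y^2 + (40) y + (-416).
Simplifying: h(y) = y^3 - 10*y^2 + 40*y - 416.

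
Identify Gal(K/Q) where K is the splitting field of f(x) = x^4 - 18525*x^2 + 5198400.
Gal(K/Q) = Z/2Z (cyclic of order 2)

f factors as (x^2 - 285)(x^2 - 18240), so the splitting field is K = Q(sqrt(285), sqrt(18240)). The squarefree part of 285 is 285 and the squarefree part of 18240 is also 285, so sqrt(285) and sqrt(18240) are both rational multiples of sqrt(285). Hence Q(sqrt(285)) = Q(sqrt(18240)) = Q(sqrt(285)), and the splitting field collapses to a single degree-2 extension with Galois group Z/2Z.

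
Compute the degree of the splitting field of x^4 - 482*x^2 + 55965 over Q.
[K:Q] = 4

f factors as (x^2 - 287)(x^2 - 195); the splitting field is K = Q(sqrt(287), sqrt(195)). Since 287, 195, and 55965 are all non-squares in Q, the three subfields Q(sqrt(287)), Q(sqrt(195)), Q(sqrt(55965)) are distinct degree-2 extensions, so [K:Q] = 4 (Klein four Galois group).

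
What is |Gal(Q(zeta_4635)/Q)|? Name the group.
|Gal(Q(zeta_4635)/Q)| = phi(4635) = 2448; group ≅ (Z/4635Z)^* ≅ Z/4Z × Z/6Z × Z/102Z

The n-th cyclotomic polynomial Φ_4635(x) is the minimal polynomial of zeta_4635 over Q and has degree phi(4635) = 2448. So Q(zeta_4635) is a degree-2448 Galois extension with Galois group (Z/4635Z)^*. By CRT, (Z/4635Z)^* ≅ (Z/9Z)^* × (Z/5Z)^* × (Z/103Z)^*. Each prime-power unit group is (Z/9Z)^* ≅ Z/6Z; (Z/5Z)^* ≅ Z/4Z; (Z/103Z)^* ≅ Z/102Z. Hence Gal(Q(zeta_4635)/Q) ≅ Z/4Z × Z/6Z × Z/102Z.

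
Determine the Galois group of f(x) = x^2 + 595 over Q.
Gal(K/Q) = Z/2Z (cyclic of order 2)

x^2 + 595 is irreducible over Q since -595 is not a rational square. The splitting field Q(sqrt(-595)) has degree 2 over Q, and its unique nontrivial automorphism is sqrt(-595) ↦ -sqrt(-595). Hence Gal(Q(sqrt(-595))/Q) = Z/2Z.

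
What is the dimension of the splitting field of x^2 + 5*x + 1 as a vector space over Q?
[K:Q] = 2

The discriminant of x^2 + (5)*x + (1) is b^2 - 4c = 25 - (4) = 21. Since 21 is not a perfect square in Q, the polynomial is irreducible over Q. Its two roots generate a degree-2 extension, so [K:Q] = 2.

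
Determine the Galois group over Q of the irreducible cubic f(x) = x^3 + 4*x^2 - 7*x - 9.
Gal(K/Q) = S_3 (symmetric group of order 6)

Compute the discriminant of x^3 + (4)*x^2 + (-7)*x + (-9): Δ = 6809. Since Δ is not a rational square, the Galois group is not contained in A_3; it must be the full S_3 (irreducibility of the cubic rules out anything smaller).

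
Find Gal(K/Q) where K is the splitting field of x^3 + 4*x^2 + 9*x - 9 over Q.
Gal(K/Q) = S_3 (symmetric group of order 6)

Compute the discriminant of x^3 + (4)*x^2 + (9)*x + (-9): Δ = -7335. Since Δ is not a rational square, the Galois group is not contained in A_3; it must be the full S_3 (irreducibility of the cubic rules out anything smaller).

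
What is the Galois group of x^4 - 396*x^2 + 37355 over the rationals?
Gal(K/Q) = V_4 (Klein four-group, Z/2Z × Z/2Z)

f factors as (x^2 - 155)(x^2 - 241), so the splitting field is K = Q(sqrt(155), sqrt(241)). The elements 155, 241, 37355 are all non-squares in Q, so sqrt(155) and sqrt(241) generate independent quadratic extensions. Thus [K:Q] = 4 and Gal(K/Q) is generated by the two order-2 automorphisms sqrt(155) ↦ -sqrt(155) and sqrt(241) ↦ -sqrt(241), giving V_4.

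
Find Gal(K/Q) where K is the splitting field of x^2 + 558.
Gal(K/Q) = Z/2Z (cyclic of order 2)

x^2 + 558 is irreducible over Q since -558 is not a rational square. The splitting field Q(sqrt(-558)) has degree 2 over Q, and its unique nontrivial automorphism is sqrt(-558) ↦ -sqrt(-558). Hence Gal(Q(sqrt(-558))/Q) = Z/2Z.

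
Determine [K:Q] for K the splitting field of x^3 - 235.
[K:Q] = 6

x^3 - 235 has one real root r = 235^(1/3) and two complex roots r*zeta_3, r*zeta_3^2 where zeta_3 = e^(2*pi*i/3). The splitting field is Q(r, zeta_3). [Q(r):Q] = 3 and [Q(zeta_3):Q] = 2 with gcd = 1, so [Q(r, zeta_3):Q] = 3 * 2 = 6.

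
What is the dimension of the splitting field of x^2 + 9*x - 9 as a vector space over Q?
[K:Q] = 2

The discriminant of x^2 + (9)*x + (-9) is b^2 - 4c = 81 - (-36) = 117. Since 117 is not a perfect square in Q, the polynomial is irreducible over Q. Its two roots generate a degree-2 extension, so [K:Q] = 2.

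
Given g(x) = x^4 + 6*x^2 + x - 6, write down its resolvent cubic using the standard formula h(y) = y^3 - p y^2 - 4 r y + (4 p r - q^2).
h(y) = y^3 - 6*y^2 + 24*y - 145

Identify coefficients: p = 6, q = 1, r = -6.
Plug into h(y) = y^3 - p y^2 - 4 r y + (4 p r - q^2):
  h(y) = y^3 - (6) y^2 - 4*(-6) y + (4*(6)*(-6) - (1)^2)
       = y^3 + (-6) y^2 + (24) y + (-145).
Simplifying: h(y) = y^3 - 6*y^2 + 24*y - 145.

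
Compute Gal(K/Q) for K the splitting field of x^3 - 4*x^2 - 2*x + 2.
Gal(K/Q) = S_3 (symmetric group of order 6)

Compute the discriminant of x^3 + (-4)*x^2 + (-2)*x + (2): Δ = 788. Since Δ is not a rational square, the Galois group is not contained in A_3; it must be the full S_3 (irreducibility of the cubic rules out anything smaller).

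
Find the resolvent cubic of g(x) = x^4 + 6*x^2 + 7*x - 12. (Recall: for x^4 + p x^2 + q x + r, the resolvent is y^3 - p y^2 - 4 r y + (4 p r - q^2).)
h(y) = y^3 - 6*y^2 + 48*y - 337

Identify coefficients: p = 6, q = 7, r = -12.
Plug into h(y) = y^3 - p y^2 - 4 r y + (4 p r - q^2):
  h(y) = y^3 - (6) y^2 - 4*(-12) y + (4*(6)*(-12) - (7)^2)
       = y^3 + (-6) y^2 + (48) y + (-337).
Simplifying: h(y) = y^3 - 6*y^2 + 48*y - 337.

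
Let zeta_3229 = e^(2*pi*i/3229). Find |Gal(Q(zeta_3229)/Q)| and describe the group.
|Gal(Q(zeta_3229)/Q)| = phi(3229) = 3228; group ≅ (Z/3229Z)^* ≅ Z/3228Z

The n-th cyclotomic polynomial Φ_3229(x) is the minimal polynomial of zeta_3229 over Q and has degree phi(3229) = 3228. So Q(zeta_3229) is a degree-3228 Galois extension with Galois group (Z/3229Z)^*. (Z/3229Z)^* is cyclic since 3229 is an odd prime power (or 4). Hence Gal(Q(zeta_3229)/Q) ≅ Z/3228Z.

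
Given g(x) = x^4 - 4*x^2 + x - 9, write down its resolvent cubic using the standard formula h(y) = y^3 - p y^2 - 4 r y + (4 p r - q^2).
h(y) = y^3 + 4*y^2 + 36*y + 143

Identify coefficients: p = -4, q = 1, r = -9.
Plug into h(y) = y^3 - p y^2 - 4 r y + (4 p r - q^2):
  h(y) = y^3 - (-4) y^2 - 4*(-9) y + (4*(-4)*(-9) - (1)^2)
       = y^3 + (4) y^2 + (36) y + (143).
Simplifying: h(y) = y^3 + 4*y^2 + 36*y + 143.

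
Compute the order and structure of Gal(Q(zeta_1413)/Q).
|Gal(Q(zeta_1413)/Q)| = phi(1413) = 936; group ≅ (Z/1413Z)^* ≅ Z/6Z × Z/156Z

The n-th cyclotomic polynomial Φ_1413(x) is the minimal polynomial of zeta_1413 over Q and has degree phi(1413) = 936. So Q(zeta_1413) is a degree-936 Galois extension with Galois group (Z/1413Z)^*. By CRT, (Z/1413Z)^* ≅ (Z/9Z)^* × (Z/157Z)^*. Each prime-power unit group is (Z/9Z)^* ≅ Z/6Z; (Z/157Z)^* ≅ Z/156Z. Hence Gal(Q(zeta_1413)/Q) ≅ Z/6Z × Z/156Z.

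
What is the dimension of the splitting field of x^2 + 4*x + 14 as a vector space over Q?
[K:Q] = 2

The discriminant of x^2 + (4)*x + (14) is b^2 - 4c = 16 - (56) = -40. Since -40 is not a perfect square in Q, the polynomial is irreducible over Q. Its two roots generate a degree-2 extension, so [K:Q] = 2.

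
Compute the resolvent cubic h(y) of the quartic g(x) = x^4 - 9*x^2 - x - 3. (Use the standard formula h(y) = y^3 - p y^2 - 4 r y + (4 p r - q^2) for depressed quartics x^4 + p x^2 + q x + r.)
h(y) = y^3 + 9*y^2 + 12*y + 107

Identify coefficients: p = -9, q = -1, r = -3.
Plug into h(y) = y^3 - p y^2 - 4 r y + (4 p r - q^2):
  h(y) = y^3 - (-9) y^2 - 4*(-3) y + (4*(-9)*(-3) - (-1)^2)
       = y^3 + (9) y^2 + (12) y + (107).
Simplifying: h(y) = y^3 + 9*y^2 + 12*y + 107.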